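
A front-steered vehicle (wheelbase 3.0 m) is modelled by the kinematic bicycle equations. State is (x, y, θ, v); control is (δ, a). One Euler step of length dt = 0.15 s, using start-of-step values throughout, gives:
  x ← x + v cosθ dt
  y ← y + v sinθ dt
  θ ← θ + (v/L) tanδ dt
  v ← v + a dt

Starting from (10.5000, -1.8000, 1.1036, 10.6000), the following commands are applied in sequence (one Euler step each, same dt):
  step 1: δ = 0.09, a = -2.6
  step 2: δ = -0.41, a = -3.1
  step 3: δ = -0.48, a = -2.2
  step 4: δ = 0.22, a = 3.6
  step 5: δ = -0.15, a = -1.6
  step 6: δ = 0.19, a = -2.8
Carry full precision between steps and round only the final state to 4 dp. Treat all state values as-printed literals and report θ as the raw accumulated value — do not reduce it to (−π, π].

(15.9852, 5.0700, 0.7993, 9.2950)

after step 1 (δ=0.09, a=-2.6): (11.216112, -0.380393, 1.151429, 10.210000)
after step 2 (δ=-0.41, a=-3.1): (11.839712, 1.018398, 0.929550, 9.745000)
after step 3 (δ=-0.48, a=-2.2): (12.714123, 2.189772, 0.675882, 9.415000)
after step 4 (δ=0.22, a=3.6): (13.815897, 3.073256, 0.781151, 9.955000)
after step 5 (δ=-0.15, a=-1.6): (14.876259, 4.124649, 0.705924, 9.715000)
after step 6 (δ=0.19, a=-2.8): (15.985245, 5.070021, 0.799343, 9.295000)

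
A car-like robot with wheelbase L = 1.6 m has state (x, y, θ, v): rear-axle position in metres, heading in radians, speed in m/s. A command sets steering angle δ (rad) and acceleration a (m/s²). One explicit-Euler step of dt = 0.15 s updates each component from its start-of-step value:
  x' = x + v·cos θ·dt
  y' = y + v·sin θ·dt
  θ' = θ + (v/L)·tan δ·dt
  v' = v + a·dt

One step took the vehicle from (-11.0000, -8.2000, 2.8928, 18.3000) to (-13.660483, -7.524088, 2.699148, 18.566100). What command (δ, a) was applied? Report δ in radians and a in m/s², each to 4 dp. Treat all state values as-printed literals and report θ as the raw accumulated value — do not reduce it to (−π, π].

a = (v'−v)/dt = (0.266100)/0.15 = 1.7740
Δθ = θ'−θ = -0.193652;  (v·dt/L) = 18.3000·0.15/1.6 = 1.715625
tan δ = Δθ·L/(v·dt) = -0.112875  →  δ = -0.1124

δ = -0.1124, a = 1.7740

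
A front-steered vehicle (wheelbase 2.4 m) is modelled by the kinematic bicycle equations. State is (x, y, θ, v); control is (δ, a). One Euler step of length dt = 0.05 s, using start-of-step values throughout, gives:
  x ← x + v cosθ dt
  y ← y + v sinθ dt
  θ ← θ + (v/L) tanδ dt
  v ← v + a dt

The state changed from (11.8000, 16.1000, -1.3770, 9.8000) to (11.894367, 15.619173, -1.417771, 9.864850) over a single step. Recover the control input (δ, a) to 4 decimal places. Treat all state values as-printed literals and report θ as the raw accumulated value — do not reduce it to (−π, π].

δ = -0.1971, a = 1.2970

a = (v'−v)/dt = (0.064850)/0.05 = 1.2970
Δθ = θ'−θ = -0.040771;  (v·dt/L) = 9.8000·0.05/2.4 = 0.204167
tan δ = Δθ·L/(v·dt) = -0.199695  →  δ = -0.1971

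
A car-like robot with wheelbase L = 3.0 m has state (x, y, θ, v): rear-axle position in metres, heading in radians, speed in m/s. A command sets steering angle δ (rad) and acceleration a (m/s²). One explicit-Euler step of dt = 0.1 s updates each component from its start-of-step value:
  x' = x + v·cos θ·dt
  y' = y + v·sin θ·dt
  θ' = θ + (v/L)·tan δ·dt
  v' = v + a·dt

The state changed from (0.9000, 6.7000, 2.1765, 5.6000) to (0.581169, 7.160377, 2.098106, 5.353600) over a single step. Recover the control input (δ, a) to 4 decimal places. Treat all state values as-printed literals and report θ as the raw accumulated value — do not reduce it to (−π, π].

δ = -0.3976, a = -2.4640

a = (v'−v)/dt = (-0.246400)/0.1 = -2.4640
Δθ = θ'−θ = -0.078394;  (v·dt/L) = 5.6000·0.1/3.0 = 0.186667
tan δ = Δθ·L/(v·dt) = -0.419968  →  δ = -0.3976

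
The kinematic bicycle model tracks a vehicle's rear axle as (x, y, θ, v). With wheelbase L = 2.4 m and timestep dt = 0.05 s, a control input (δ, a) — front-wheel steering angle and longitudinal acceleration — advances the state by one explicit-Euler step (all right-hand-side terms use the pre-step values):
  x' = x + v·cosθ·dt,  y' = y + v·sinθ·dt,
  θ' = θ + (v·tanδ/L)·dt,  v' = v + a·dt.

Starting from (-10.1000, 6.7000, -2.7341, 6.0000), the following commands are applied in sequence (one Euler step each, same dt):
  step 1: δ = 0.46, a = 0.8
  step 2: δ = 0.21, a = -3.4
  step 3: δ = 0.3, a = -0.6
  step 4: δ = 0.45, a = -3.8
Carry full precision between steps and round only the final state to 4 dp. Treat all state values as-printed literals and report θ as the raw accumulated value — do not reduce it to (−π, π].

(-11.1542, 6.1561, -2.5487, 5.6500)

after step 1 (δ=0.46, a=0.8): (-10.375435, 6.581107, -2.672169, 6.040000)
after step 2 (δ=0.21, a=-3.4): (-10.644768, 6.444491, -2.645348, 5.870000)
after step 3 (δ=0.3, a=-0.6): (-10.902865, 6.304748, -2.607519, 5.840000)
after step 4 (δ=0.45, a=-3.8): (-11.154201, 6.156107, -2.548748, 5.650000)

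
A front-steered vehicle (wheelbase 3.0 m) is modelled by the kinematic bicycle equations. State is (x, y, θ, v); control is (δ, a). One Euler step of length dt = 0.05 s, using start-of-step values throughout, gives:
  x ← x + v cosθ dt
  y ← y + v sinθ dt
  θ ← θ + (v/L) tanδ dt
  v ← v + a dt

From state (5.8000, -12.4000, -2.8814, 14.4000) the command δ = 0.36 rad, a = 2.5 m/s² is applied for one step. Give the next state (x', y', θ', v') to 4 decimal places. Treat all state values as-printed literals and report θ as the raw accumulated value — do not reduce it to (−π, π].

(5.1042, -12.5852, -2.7911, 14.5250)

x' = 5.8000 + 14.4000·cos(-2.8814)·0.05 = 5.1042
y' = -12.4000 + 14.4000·sin(-2.8814)·0.05 = -12.5852
θ' = -2.8814 + (14.4000/3.0)·tan(0.36)·0.05 = -2.7911
v' = 14.4000 + 2.5000·0.05 = 14.5250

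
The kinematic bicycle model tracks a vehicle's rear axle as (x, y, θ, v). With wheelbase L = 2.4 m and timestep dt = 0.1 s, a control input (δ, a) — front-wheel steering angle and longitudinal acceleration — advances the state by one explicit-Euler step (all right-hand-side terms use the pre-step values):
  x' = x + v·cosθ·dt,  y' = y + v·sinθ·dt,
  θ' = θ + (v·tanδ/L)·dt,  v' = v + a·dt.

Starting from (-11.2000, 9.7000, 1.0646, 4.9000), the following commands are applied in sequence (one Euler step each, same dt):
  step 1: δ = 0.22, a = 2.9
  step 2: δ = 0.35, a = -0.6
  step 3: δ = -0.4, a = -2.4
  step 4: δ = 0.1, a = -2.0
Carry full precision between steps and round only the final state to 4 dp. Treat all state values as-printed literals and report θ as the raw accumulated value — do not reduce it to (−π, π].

(-10.3184, 11.5051, 1.1193, 4.6900)

after step 1 (δ=0.22, a=2.9): (-10.962421, 10.128552, 1.110256, 5.190000)
after step 2 (δ=0.35, a=-0.6): (-10.731761, 10.593478, 1.189193, 5.130000)
after step 3 (δ=-0.4, a=-2.4): (-10.540715, 11.069577, 1.098821, 4.890000)
after step 4 (δ=0.1, a=-2.0): (-10.318393, 11.505116, 1.119264, 4.690000)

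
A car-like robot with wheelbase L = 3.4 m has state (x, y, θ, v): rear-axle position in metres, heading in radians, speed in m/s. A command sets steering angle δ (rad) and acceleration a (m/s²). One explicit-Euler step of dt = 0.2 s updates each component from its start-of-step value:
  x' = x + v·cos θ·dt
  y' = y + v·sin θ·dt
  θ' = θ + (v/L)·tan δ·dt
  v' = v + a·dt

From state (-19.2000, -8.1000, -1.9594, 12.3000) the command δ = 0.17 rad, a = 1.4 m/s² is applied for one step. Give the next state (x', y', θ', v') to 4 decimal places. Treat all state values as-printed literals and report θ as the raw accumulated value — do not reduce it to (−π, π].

(-20.1321, -10.3766, -1.8352, 12.5800)

x' = -19.2000 + 12.3000·cos(-1.9594)·0.2 = -20.1321
y' = -8.1000 + 12.3000·sin(-1.9594)·0.2 = -10.3766
θ' = -1.9594 + (12.3000/3.4)·tan(0.17)·0.2 = -1.8352
v' = 12.3000 + 1.4000·0.2 = 12.5800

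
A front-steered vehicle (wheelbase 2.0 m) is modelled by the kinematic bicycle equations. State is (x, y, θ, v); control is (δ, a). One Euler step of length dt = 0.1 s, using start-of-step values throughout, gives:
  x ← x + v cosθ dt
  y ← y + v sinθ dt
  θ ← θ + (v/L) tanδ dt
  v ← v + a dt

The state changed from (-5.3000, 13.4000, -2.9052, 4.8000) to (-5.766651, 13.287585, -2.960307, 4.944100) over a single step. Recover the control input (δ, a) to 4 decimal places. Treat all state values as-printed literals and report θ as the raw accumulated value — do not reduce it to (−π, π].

δ = -0.2257, a = 1.4410

a = (v'−v)/dt = (0.144100)/0.1 = 1.4410
Δθ = θ'−θ = -0.055107;  (v·dt/L) = 4.8000·0.1/2.0 = 0.240000
tan δ = Δθ·L/(v·dt) = -0.229613  →  δ = -0.2257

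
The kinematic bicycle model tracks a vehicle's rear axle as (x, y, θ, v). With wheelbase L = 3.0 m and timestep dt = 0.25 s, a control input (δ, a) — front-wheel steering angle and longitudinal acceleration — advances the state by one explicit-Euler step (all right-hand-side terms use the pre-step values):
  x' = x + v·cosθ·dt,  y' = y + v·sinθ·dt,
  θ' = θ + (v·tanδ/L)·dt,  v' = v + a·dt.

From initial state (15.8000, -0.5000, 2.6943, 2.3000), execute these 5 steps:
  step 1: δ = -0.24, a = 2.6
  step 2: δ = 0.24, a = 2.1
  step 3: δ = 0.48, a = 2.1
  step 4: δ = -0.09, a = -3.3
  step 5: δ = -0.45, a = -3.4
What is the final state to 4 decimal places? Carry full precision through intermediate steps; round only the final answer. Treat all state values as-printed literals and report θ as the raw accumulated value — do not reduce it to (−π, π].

after step 1 (δ=-0.24, a=2.6): (15.281568, -0.251297, 2.647396, 2.950000)
after step 2 (δ=0.24, a=2.1): (14.632310, 0.098517, 2.707555, 3.475000)
after step 3 (δ=0.48, a=2.1): (13.844114, 0.463858, 2.858316, 4.000000)
after step 4 (δ=-0.09, a=-3.3): (12.883969, 0.743362, 2.828234, 3.175000)
after step 5 (δ=-0.45, a=-3.4): (12.128872, 0.988039, 2.700426, 2.325000)

(12.1289, 0.9880, 2.7004, 2.3250)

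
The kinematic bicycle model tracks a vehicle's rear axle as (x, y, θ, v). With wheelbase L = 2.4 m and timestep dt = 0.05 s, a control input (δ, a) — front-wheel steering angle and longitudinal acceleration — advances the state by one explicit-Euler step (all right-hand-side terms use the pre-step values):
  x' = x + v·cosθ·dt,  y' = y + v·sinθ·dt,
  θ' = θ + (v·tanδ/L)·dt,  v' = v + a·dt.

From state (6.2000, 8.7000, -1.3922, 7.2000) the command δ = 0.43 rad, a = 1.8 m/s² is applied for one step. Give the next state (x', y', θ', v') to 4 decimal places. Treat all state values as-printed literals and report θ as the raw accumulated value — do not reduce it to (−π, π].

(6.2640, 8.3457, -1.3234, 7.2900)

x' = 6.2000 + 7.2000·cos(-1.3922)·0.05 = 6.2640
y' = 8.7000 + 7.2000·sin(-1.3922)·0.05 = 8.3457
θ' = -1.3922 + (7.2000/2.4)·tan(0.43)·0.05 = -1.3234
v' = 7.2000 + 1.8000·0.05 = 7.2900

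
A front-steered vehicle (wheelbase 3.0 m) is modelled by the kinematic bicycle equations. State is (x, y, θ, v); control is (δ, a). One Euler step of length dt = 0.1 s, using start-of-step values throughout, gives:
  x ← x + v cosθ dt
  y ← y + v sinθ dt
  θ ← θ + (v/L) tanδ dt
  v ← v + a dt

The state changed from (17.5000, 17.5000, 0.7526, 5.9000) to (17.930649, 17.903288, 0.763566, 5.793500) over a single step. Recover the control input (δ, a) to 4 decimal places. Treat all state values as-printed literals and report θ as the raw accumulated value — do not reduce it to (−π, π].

δ = 0.0557, a = -1.0650

a = (v'−v)/dt = (-0.106500)/0.1 = -1.0650
Δθ = θ'−θ = 0.010966;  (v·dt/L) = 5.9000·0.1/3.0 = 0.196667
tan δ = Δθ·L/(v·dt) = 0.055759  →  δ = 0.0557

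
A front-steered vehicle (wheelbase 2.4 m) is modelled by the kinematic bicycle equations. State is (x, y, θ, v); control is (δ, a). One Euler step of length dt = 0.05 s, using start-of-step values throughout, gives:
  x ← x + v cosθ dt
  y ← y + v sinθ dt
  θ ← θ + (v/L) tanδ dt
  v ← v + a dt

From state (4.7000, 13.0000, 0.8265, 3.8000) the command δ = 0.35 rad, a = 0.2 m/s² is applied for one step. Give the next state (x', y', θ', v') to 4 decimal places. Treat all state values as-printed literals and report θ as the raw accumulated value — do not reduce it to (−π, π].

x' = 4.7000 + 3.8000·cos(0.8265)·0.05 = 4.8287
y' = 13.0000 + 3.8000·sin(0.8265)·0.05 = 13.1398
θ' = 0.8265 + (3.8000/2.4)·tan(0.35)·0.05 = 0.8554
v' = 3.8000 + 0.2000·0.05 = 3.8100

(4.8287, 13.1398, 0.8554, 3.8100)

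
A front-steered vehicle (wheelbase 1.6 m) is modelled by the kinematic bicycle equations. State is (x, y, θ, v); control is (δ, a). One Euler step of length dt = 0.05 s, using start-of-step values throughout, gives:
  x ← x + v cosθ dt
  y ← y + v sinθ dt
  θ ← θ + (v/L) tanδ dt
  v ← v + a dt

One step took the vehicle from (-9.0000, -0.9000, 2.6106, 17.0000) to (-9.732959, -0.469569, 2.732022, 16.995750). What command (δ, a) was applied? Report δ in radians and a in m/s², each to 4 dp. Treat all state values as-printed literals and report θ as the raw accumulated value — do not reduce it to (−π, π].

δ = 0.2247, a = -0.0850

a = (v'−v)/dt = (-0.004250)/0.05 = -0.0850
Δθ = θ'−θ = 0.121422;  (v·dt/L) = 17.0000·0.05/1.6 = 0.531250
tan δ = Δθ·L/(v·dt) = 0.228559  →  δ = 0.2247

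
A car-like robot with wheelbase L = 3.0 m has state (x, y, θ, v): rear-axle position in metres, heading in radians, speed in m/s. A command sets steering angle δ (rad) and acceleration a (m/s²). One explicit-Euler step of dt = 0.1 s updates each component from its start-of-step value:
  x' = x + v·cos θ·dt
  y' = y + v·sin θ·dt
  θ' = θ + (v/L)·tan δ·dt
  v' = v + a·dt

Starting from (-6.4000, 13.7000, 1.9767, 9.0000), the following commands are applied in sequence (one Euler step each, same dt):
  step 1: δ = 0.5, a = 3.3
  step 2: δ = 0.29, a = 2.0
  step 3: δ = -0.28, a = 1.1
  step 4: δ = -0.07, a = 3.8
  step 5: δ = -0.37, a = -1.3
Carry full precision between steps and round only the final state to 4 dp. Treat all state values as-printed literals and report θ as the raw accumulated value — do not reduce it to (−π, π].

after step 1 (δ=0.5, a=3.3): (-6.755364, 14.526871, 2.140591, 9.330000)
after step 2 (δ=0.29, a=2.0): (-7.258679, 15.312468, 2.233397, 9.530000)
after step 3 (δ=-0.28, a=1.1): (-7.844936, 16.063809, 2.142051, 9.640000)
after step 4 (δ=-0.07, a=3.8): (-8.366159, 16.874748, 2.119521, 10.020000)
after step 5 (δ=-0.37, a=-1.3): (-8.888801, 17.729645, 1.989974, 9.890000)

(-8.8888, 17.7296, 1.9900, 9.8900)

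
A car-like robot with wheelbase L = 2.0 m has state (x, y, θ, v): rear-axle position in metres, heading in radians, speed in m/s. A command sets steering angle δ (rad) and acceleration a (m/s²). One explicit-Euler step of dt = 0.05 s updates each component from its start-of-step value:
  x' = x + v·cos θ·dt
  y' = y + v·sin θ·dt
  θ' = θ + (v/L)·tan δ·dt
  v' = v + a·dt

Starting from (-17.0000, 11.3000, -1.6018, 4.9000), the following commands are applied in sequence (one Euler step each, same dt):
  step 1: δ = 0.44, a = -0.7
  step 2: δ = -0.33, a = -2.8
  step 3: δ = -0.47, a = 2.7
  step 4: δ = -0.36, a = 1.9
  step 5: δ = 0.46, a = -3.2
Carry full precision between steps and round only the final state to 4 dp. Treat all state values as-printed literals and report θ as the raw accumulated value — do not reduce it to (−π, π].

(-17.0527, 10.0875, -1.6302, 4.7950)

after step 1 (δ=0.44, a=-0.7): (-17.007595, 11.055118, -1.544129, 4.865000)
after step 2 (δ=-0.33, a=-2.8): (-17.001109, 10.811954, -1.585789, 4.725000)
after step 3 (δ=-0.47, a=2.7): (-17.004651, 10.575731, -1.645792, 4.860000)
after step 4 (δ=-0.36, a=1.9): (-17.022858, 10.333414, -1.691525, 4.955000)
after step 5 (δ=0.46, a=-3.2): (-17.052696, 10.087467, -1.630152, 4.795000)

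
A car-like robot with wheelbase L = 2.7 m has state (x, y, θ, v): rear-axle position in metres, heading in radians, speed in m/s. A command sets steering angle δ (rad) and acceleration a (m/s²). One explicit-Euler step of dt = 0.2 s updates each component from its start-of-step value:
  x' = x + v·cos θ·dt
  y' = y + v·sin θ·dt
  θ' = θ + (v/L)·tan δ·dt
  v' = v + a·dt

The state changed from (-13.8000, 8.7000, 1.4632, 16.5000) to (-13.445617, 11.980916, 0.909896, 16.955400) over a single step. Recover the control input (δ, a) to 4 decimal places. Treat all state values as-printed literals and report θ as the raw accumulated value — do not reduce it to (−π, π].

δ = -0.4251, a = 2.2770

a = (v'−v)/dt = (0.455400)/0.2 = 2.2770
Δθ = θ'−θ = -0.553304;  (v·dt/L) = 16.5000·0.2/2.7 = 1.222222
tan δ = Δθ·L/(v·dt) = -0.452703  →  δ = -0.4251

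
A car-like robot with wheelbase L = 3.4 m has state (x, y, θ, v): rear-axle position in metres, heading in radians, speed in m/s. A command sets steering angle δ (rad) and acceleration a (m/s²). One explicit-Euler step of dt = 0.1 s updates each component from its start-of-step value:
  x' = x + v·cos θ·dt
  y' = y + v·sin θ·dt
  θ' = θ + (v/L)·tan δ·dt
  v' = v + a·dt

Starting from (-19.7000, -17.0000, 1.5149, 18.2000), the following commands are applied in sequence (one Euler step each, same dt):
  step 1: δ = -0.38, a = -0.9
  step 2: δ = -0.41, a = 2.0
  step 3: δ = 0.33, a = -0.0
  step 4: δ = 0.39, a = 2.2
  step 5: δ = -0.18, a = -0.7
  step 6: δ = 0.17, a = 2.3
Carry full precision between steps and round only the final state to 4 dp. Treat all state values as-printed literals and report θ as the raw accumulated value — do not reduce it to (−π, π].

(-17.1324, -6.4358, 1.4694, 18.6900)

after step 1 (δ=-0.38, a=-0.9): (-19.598322, -15.182842, 1.301097, 18.110000)
after step 2 (δ=-0.41, a=2.0): (-19.115795, -13.437308, 1.069592, 18.310000)
after step 3 (δ=0.33, a=-0.0): (-18.236032, -11.831513, 1.254051, 18.310000)
after step 4 (δ=0.39, a=2.2): (-17.665721, -10.091598, 1.475417, 18.530000)
after step 5 (δ=-0.18, a=-0.7): (-17.489250, -8.247020, 1.376243, 18.460000)
after step 6 (δ=0.17, a=2.3): (-17.132367, -6.435846, 1.469443, 18.690000)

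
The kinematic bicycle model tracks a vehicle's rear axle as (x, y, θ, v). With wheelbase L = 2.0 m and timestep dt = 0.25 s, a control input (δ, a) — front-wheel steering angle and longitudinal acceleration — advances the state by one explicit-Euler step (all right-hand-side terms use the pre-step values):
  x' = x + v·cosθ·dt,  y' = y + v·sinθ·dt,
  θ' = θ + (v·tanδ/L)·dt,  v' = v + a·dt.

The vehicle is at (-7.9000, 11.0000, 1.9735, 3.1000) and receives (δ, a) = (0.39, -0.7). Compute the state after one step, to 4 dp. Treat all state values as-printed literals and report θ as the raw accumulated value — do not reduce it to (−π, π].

x' = -7.9000 + 3.1000·cos(1.9735)·0.25 = -8.2037
y' = 11.0000 + 3.1000·sin(1.9735)·0.25 = 11.7130
θ' = 1.9735 + (3.1000/2.0)·tan(0.39)·0.25 = 2.1328
v' = 3.1000 − 0.7000·0.25 = 2.9250

(-8.2037, 11.7130, 2.1328, 2.9250)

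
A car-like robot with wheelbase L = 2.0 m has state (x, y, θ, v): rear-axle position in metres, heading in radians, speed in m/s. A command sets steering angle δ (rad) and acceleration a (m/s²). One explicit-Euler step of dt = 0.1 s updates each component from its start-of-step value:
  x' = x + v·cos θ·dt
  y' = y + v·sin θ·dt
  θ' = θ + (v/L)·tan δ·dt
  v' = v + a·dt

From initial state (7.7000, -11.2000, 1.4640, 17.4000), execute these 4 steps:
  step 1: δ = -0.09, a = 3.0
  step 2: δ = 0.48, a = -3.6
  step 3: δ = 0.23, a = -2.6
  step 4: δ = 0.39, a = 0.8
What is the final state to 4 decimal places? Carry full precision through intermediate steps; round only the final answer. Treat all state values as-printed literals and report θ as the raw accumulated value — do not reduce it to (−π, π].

after step 1 (δ=-0.09, a=3.0): (7.885473, -9.469913, 1.385488, 17.700000)
after step 2 (δ=0.48, a=-3.6): (8.211595, -7.730217, 1.846228, 17.340000)
after step 3 (δ=0.23, a=-2.6): (7.740011, -6.061575, 2.049231, 17.080000)
after step 4 (δ=0.39, a=0.8): (6.953665, -4.545355, 2.400272, 17.160000)

(6.9537, -4.5454, 2.4003, 17.1600)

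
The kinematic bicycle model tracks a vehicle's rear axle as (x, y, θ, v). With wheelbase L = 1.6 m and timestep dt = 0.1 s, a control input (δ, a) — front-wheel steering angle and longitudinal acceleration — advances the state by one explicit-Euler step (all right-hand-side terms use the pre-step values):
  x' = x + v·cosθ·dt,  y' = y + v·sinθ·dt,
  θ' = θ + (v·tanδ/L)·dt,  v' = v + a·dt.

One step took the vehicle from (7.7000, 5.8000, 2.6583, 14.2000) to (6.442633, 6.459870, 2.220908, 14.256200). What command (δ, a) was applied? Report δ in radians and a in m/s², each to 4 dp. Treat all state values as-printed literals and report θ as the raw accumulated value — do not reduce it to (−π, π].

a = (v'−v)/dt = (0.056200)/0.1 = 0.5620
Δθ = θ'−θ = -0.437392;  (v·dt/L) = 14.2000·0.1/1.6 = 0.887500
tan δ = Δθ·L/(v·dt) = -0.492836  →  δ = -0.4579

δ = -0.4579, a = 0.5620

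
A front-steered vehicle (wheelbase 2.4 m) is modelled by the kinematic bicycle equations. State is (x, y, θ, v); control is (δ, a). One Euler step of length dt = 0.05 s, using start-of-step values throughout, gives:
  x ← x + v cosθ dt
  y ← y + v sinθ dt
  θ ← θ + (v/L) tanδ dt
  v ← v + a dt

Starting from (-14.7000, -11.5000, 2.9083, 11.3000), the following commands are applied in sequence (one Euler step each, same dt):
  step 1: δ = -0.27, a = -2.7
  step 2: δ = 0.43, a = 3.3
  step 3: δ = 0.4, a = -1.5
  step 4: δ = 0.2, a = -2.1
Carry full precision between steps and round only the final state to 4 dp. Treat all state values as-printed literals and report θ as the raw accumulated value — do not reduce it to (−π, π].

after step 1 (δ=-0.27, a=-2.7): (-15.249694, -11.369382, 2.843147, 11.165000)
after step 2 (δ=0.43, a=3.3): (-15.783267, -11.205237, 2.949824, 11.330000)
after step 3 (δ=0.4, a=-1.5): (-16.339382, -11.097264, 3.049620, 11.255000)
after step 4 (δ=0.2, a=-2.1): (-16.899754, -11.045580, 3.097152, 11.150000)

(-16.8998, -11.0456, 3.0972, 11.1500)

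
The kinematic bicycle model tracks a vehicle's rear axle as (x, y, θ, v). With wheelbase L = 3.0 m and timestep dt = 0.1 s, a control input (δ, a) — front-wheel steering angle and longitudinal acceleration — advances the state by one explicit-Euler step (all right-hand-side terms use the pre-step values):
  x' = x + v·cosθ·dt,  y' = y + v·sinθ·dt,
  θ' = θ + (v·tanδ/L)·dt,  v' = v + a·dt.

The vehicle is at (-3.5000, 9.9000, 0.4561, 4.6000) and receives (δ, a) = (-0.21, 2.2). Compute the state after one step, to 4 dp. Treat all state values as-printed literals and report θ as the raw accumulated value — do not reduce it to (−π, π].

x' = -3.5000 + 4.6000·cos(0.4561)·0.1 = -3.0870
y' = 9.9000 + 4.6000·sin(0.4561)·0.1 = 10.1026
θ' = 0.4561 + (4.6000/3.0)·tan(-0.21)·0.1 = 0.4234
v' = 4.6000 + 2.2000·0.1 = 4.8200

(-3.0870, 10.1026, 0.4234, 4.8200)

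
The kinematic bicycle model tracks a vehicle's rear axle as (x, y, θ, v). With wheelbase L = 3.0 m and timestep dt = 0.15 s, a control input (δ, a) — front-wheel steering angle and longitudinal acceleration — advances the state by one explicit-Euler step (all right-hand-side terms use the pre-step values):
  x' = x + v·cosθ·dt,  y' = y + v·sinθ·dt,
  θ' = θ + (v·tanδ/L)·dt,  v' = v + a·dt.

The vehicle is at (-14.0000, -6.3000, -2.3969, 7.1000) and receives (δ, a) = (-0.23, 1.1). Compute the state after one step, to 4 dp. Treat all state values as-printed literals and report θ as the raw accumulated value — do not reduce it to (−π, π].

(-14.7831, -7.0218, -2.4800, 7.2650)

x' = -14.0000 + 7.1000·cos(-2.3969)·0.15 = -14.7831
y' = -6.3000 + 7.1000·sin(-2.3969)·0.15 = -7.0218
θ' = -2.3969 + (7.1000/3.0)·tan(-0.23)·0.15 = -2.4800
v' = 7.1000 + 1.1000·0.15 = 7.2650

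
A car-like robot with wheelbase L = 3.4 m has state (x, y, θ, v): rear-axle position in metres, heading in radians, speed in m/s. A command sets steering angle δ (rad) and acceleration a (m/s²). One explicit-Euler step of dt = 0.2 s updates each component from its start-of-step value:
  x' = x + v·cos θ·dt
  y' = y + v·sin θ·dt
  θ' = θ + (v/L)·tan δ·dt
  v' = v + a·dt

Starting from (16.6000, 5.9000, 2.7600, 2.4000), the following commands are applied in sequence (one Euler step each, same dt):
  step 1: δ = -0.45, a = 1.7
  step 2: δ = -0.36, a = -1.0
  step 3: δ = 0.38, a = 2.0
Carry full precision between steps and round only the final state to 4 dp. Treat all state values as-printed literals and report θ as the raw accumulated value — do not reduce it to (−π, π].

(15.2178, 6.5652, 2.6908, 2.9400)

after step 1 (δ=-0.45, a=1.7): (16.154525, 6.078752, 2.691804, 2.740000)
after step 2 (δ=-0.36, a=-1.0): (15.661030, 6.317008, 2.631137, 2.540000)
after step 3 (δ=0.38, a=2.0): (15.217789, 6.565205, 2.690814, 2.940000)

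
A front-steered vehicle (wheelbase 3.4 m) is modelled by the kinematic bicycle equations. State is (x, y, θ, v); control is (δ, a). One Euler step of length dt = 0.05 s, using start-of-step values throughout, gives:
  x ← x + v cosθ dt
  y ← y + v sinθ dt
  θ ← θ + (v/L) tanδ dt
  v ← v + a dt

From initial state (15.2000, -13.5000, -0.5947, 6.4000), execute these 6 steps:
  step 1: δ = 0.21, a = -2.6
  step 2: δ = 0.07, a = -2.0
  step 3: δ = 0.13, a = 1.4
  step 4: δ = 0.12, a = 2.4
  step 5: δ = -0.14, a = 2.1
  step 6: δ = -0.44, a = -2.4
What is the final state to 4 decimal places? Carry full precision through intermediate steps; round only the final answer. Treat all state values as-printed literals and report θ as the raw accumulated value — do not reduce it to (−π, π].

after step 1 (δ=0.21, a=-2.6): (15.465061, -13.679283, -0.574640, 6.270000)
after step 2 (δ=0.07, a=-2.0): (15.728210, -13.849681, -0.568175, 6.170000)
after step 3 (δ=0.13, a=1.4): (15.988239, -14.015683, -0.556312, 6.240000)
after step 4 (δ=0.12, a=2.4): (16.253192, -14.180437, -0.545247, 6.360000)
after step 5 (δ=-0.14, a=2.1): (16.525082, -14.345361, -0.558427, 6.465000)
after step 6 (δ=-0.44, a=-2.4): (16.799227, -14.516636, -0.603186, 6.345000)

(16.7992, -14.5166, -0.6032, 6.3450)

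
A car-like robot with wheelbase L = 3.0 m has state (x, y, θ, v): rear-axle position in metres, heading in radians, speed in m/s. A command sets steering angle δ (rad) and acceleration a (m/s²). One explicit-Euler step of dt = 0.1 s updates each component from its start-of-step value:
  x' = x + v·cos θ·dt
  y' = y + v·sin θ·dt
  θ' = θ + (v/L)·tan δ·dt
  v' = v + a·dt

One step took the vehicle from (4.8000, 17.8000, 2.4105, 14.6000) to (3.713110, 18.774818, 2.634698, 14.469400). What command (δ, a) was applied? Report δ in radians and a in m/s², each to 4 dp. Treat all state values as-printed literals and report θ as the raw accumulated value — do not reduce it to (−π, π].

a = (v'−v)/dt = (-0.130600)/0.1 = -1.3060
Δθ = θ'−θ = 0.224198;  (v·dt/L) = 14.6000·0.1/3.0 = 0.486667
tan δ = Δθ·L/(v·dt) = 0.460681  →  δ = 0.4317

δ = 0.4317, a = -1.3060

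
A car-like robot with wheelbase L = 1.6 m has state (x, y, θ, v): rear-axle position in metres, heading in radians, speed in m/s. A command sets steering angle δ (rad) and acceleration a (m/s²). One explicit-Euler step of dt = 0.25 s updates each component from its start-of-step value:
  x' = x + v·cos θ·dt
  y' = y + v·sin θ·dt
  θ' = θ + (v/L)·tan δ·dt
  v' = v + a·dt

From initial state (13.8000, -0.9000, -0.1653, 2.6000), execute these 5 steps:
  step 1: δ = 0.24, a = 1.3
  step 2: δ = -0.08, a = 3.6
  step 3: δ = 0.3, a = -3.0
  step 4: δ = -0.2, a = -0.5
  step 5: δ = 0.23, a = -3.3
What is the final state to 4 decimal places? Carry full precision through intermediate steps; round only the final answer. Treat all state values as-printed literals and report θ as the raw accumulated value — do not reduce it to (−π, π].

(17.6256, -1.1008, 0.0929, 2.1250)

after step 1 (δ=0.24, a=1.3): (14.441140, -1.006956, -0.065884, 2.925000)
after step 2 (δ=-0.08, a=3.6): (15.170803, -1.055099, -0.102525, 3.825000)
after step 3 (δ=0.3, a=-3.0): (16.122032, -1.152967, 0.082352, 3.075000)
after step 4 (δ=-0.2, a=-0.5): (16.888177, -1.089730, -0.015044, 2.950000)
after step 5 (δ=0.23, a=-3.3): (17.625593, -1.100824, 0.092882, 2.125000)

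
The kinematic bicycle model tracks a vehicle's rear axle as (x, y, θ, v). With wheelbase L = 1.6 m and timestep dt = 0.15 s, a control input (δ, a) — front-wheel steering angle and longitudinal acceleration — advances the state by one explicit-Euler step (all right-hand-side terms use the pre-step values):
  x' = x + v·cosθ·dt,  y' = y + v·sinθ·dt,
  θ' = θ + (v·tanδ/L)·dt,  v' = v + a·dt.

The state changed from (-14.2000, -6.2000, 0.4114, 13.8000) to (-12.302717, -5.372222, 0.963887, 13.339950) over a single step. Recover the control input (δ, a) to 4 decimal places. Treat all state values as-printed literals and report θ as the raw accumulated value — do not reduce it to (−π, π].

a = (v'−v)/dt = (-0.460050)/0.15 = -3.0670
Δθ = θ'−θ = 0.552487;  (v·dt/L) = 13.8000·0.15/1.6 = 1.293750
tan δ = Δθ·L/(v·dt) = 0.427043  →  δ = 0.4036

δ = 0.4036, a = -3.0670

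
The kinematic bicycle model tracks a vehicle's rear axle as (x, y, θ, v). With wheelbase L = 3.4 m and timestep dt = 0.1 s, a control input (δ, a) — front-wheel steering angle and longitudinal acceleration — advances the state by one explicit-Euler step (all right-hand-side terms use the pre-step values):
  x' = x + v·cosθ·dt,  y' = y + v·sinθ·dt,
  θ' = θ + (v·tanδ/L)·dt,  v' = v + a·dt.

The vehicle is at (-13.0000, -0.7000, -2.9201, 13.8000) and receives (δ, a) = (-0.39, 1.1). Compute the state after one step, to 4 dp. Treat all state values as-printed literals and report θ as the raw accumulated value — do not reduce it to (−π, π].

(-14.3463, -1.0032, -3.0869, 13.9100)

x' = -13.0000 + 13.8000·cos(-2.9201)·0.1 = -14.3463
y' = -0.7000 + 13.8000·sin(-2.9201)·0.1 = -1.0032
θ' = -2.9201 + (13.8000/3.4)·tan(-0.39)·0.1 = -3.0869
v' = 13.8000 + 1.1000·0.1 = 13.9100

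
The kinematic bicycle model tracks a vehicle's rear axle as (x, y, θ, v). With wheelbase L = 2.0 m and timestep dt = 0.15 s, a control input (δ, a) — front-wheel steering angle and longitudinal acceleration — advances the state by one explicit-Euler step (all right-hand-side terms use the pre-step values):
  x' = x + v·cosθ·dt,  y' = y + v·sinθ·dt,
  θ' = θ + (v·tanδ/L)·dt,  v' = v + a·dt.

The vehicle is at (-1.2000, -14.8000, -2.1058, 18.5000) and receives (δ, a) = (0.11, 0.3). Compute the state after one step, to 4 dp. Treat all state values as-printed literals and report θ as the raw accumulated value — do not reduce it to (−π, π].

(-2.6148, -17.1872, -1.9526, 18.5450)

x' = -1.2000 + 18.5000·cos(-2.1058)·0.15 = -2.6148
y' = -14.8000 + 18.5000·sin(-2.1058)·0.15 = -17.1872
θ' = -2.1058 + (18.5000/2.0)·tan(0.11)·0.15 = -1.9526
v' = 18.5000 + 0.3000·0.15 = 18.5450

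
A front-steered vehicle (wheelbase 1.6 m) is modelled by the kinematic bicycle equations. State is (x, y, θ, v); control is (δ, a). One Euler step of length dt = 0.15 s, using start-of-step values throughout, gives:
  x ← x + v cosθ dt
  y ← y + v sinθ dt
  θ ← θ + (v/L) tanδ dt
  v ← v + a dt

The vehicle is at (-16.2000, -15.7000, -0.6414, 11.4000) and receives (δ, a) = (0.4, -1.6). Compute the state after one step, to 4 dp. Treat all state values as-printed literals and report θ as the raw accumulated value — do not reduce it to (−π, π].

(-14.8298, -16.7231, -0.1895, 11.1600)

x' = -16.2000 + 11.4000·cos(-0.6414)·0.15 = -14.8298
y' = -15.7000 + 11.4000·sin(-0.6414)·0.15 = -16.7231
θ' = -0.6414 + (11.4000/1.6)·tan(0.4)·0.15 = -0.1895
v' = 11.4000 − 1.6000·0.15 = 11.1600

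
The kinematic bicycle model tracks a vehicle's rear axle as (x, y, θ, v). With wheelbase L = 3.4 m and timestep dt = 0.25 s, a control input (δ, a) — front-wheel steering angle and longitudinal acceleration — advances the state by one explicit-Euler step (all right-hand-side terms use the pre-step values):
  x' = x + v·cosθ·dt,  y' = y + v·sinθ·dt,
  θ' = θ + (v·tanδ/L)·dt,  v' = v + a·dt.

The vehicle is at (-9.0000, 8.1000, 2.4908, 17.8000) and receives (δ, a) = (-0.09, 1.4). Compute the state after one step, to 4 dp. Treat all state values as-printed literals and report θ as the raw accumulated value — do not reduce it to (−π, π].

(-12.5404, 10.7959, 2.3727, 18.1500)

x' = -9.0000 + 17.8000·cos(2.4908)·0.25 = -12.5404
y' = 8.1000 + 17.8000·sin(2.4908)·0.25 = 10.7959
θ' = 2.4908 + (17.8000/3.4)·tan(-0.09)·0.25 = 2.3727
v' = 17.8000 + 1.4000·0.25 = 18.1500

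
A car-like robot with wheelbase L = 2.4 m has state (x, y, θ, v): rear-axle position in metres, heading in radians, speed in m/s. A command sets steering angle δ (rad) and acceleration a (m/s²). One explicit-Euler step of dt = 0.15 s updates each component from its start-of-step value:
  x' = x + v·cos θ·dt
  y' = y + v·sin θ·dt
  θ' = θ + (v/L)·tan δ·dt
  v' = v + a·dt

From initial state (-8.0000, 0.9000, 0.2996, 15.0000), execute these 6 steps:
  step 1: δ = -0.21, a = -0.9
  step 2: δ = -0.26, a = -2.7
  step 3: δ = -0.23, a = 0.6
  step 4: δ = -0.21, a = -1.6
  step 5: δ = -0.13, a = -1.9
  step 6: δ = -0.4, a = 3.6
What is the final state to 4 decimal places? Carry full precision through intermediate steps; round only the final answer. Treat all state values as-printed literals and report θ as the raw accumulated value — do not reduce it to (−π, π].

after step 1 (δ=-0.21, a=-0.9): (-5.850227, 1.564061, 0.099779, 14.865000)
after step 2 (δ=-0.26, a=-2.7): (-3.631567, 1.786174, -0.147372, 14.460000)
after step 3 (δ=-0.23, a=0.6): (-1.486078, 1.467680, -0.358979, 14.550000)
after step 4 (δ=-0.21, a=-1.6): (0.557300, 0.700928, -0.552805, 14.310000)
after step 5 (δ=-0.13, a=-1.9): (2.384090, -0.426149, -0.669733, 14.025000)
after step 6 (δ=-0.4, a=3.6): (4.033403, -1.732108, -1.040338, 14.565000)

(4.0334, -1.7321, -1.0403, 14.5650)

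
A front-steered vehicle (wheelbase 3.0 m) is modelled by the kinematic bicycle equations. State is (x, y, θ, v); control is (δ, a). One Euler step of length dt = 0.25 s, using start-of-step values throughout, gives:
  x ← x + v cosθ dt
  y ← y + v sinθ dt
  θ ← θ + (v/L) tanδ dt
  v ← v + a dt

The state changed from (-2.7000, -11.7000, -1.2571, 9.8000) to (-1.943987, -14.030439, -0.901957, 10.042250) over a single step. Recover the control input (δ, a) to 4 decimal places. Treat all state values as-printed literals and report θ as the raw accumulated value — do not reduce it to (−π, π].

δ = 0.4102, a = 0.9690

a = (v'−v)/dt = (0.242250)/0.25 = 0.9690
Δθ = θ'−θ = 0.355143;  (v·dt/L) = 9.8000·0.25/3.0 = 0.816667
tan δ = Δθ·L/(v·dt) = 0.434869  →  δ = 0.4102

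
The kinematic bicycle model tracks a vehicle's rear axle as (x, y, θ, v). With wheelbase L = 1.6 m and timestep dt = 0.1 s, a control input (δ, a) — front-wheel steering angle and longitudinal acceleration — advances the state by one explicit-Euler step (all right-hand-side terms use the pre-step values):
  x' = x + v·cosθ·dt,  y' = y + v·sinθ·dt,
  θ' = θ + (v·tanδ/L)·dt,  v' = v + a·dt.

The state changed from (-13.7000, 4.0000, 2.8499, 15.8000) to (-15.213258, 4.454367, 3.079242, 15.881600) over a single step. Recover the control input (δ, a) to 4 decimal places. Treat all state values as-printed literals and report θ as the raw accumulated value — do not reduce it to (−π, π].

δ = 0.2282, a = 0.8160

a = (v'−v)/dt = (0.081600)/0.1 = 0.8160
Δθ = θ'−θ = 0.229342;  (v·dt/L) = 15.8000·0.1/1.6 = 0.987500
tan δ = Δθ·L/(v·dt) = 0.232245  →  δ = 0.2282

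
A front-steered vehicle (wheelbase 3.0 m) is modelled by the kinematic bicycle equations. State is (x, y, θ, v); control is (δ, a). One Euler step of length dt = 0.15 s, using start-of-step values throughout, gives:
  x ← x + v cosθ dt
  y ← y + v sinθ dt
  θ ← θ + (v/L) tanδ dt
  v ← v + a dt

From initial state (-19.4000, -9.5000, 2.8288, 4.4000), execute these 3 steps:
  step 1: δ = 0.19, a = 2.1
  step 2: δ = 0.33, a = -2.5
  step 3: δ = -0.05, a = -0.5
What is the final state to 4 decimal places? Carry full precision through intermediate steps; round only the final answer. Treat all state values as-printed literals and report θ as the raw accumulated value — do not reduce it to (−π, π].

after step 1 (δ=0.19, a=2.1): (-20.027975, -9.296907, 2.871110, 4.715000)
after step 2 (δ=0.33, a=-2.5): (-20.709511, -9.107932, 2.951861, 4.340000)
after step 3 (δ=-0.05, a=-0.5): (-21.348829, -8.985156, 2.941002, 4.265000)

(-21.3488, -8.9852, 2.9410, 4.2650)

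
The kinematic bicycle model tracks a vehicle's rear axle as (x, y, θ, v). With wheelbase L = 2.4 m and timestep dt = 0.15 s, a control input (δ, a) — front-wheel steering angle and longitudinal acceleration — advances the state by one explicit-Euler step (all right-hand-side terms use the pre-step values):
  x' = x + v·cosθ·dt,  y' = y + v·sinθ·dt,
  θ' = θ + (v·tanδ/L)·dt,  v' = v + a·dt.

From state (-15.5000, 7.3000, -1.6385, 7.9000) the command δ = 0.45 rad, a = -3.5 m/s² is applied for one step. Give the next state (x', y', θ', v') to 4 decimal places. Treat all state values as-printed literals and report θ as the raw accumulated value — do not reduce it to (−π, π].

(-15.5802, 6.1177, -1.4000, 7.3750)

x' = -15.5000 + 7.9000·cos(-1.6385)·0.15 = -15.5802
y' = 7.3000 + 7.9000·sin(-1.6385)·0.15 = 6.1177
θ' = -1.6385 + (7.9000/2.4)·tan(0.45)·0.15 = -1.4000
v' = 7.9000 − 3.5000·0.15 = 7.3750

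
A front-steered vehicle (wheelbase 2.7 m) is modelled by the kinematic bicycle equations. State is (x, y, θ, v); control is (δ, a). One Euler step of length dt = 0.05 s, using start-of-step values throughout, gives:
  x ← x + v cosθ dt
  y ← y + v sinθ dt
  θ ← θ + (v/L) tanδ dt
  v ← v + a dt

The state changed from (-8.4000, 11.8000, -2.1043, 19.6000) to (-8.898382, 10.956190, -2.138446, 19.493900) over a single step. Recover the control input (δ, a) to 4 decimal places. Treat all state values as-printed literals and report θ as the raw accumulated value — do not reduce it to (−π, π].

a = (v'−v)/dt = (-0.106100)/0.05 = -2.1220
Δθ = θ'−θ = -0.034146;  (v·dt/L) = 19.6000·0.05/2.7 = 0.362963
tan δ = Δθ·L/(v·dt) = -0.094076  →  δ = -0.0938

δ = -0.0938, a = -2.1220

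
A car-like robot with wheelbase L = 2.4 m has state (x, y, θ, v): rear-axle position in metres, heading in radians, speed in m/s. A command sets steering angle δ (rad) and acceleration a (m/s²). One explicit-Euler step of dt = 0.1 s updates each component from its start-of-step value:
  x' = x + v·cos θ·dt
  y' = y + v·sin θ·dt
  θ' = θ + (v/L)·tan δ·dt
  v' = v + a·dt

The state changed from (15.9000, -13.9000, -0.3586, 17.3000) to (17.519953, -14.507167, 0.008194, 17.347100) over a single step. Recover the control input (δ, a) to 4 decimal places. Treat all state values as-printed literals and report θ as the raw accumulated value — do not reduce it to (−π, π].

δ = 0.4707, a = 0.4710

a = (v'−v)/dt = (0.047100)/0.1 = 0.4710
Δθ = θ'−θ = 0.366794;  (v·dt/L) = 17.3000·0.1/2.4 = 0.720833
tan δ = Δθ·L/(v·dt) = 0.508847  →  δ = 0.4707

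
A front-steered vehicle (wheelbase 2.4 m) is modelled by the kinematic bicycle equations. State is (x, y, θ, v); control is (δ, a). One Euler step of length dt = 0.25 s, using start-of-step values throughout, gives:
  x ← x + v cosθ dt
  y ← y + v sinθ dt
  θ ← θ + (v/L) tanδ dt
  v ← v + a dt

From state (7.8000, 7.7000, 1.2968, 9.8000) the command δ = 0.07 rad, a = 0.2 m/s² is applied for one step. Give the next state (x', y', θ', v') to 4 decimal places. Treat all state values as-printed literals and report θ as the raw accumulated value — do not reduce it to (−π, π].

(8.4629, 10.0586, 1.3684, 9.8500)

x' = 7.8000 + 9.8000·cos(1.2968)·0.25 = 8.4629
y' = 7.7000 + 9.8000·sin(1.2968)·0.25 = 10.0586
θ' = 1.2968 + (9.8000/2.4)·tan(0.07)·0.25 = 1.3684
v' = 9.8000 + 0.2000·0.25 = 9.8500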